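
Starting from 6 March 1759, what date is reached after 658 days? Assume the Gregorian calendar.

+366 (one year; includes Feb 29, 1760) → Mar 6, 1760 (292 left).
Mar has 31 days: +26 → Apr 1, 1760 (266 left).
Apr has 30 days: +30 → May 1, 1760 (236 left).
May has 31 days: +31 → Jun 1, 1760 (205 left).
Jun has 30 days: +30 → Jul 1, 1760 (175 left).
Jul has 31 days: +31 → Aug 1, 1760 (144 left).
Aug has 31 days: +31 → Sep 1, 1760 (113 left).
Sep has 30 days: +30 → Oct 1, 1760 (83 left).
Oct has 31 days: +31 → Nov 1, 1760 (52 left).
Nov has 30 days: +30 → Dec 1, 1760 (22 left).
+22 → Dec 23, 1760.

December 23, 1760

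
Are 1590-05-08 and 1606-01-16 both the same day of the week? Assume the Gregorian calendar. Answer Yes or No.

From May 8, 1590 to Jan 16, 1606 is 5732 days.
5732 mod 7 = 6, so they are different weekdays.
(May 8, 1590 is a Tuesday; Jan 16, 1606 is a Monday.)

No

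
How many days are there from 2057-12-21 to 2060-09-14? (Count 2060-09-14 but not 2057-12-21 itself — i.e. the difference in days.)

Dec 21, 2057 → Dec 21, 2058: 365 days.
Dec 21, 2058 → Dec 21, 2059: 365 days.
Dec 21, 2059 → Jan 21, 2060: 31 days (December has 31).
Jan 21, 2060 → Feb 21, 2060: 31 days (January has 31).
Feb 21, 2060 → Mar 21, 2060: 29 days (February has 29).
Mar 21, 2060 → Apr 21, 2060: 31 days (March has 31).
Apr 21, 2060 → May 21, 2060: 30 days (April has 30).
May 21, 2060 → Jun 21, 2060: 31 days (May has 31).
Jun 21, 2060 → Jul 21, 2060: 30 days (June has 30).
Jul 21, 2060 → Aug 21, 2060: 31 days (July has 31).
Aug 21, 2060 → Sep 14, 2060: 24 days.
Total: 998 days.

998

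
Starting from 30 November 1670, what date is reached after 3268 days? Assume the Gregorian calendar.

November 11, 1679

+365 (one year) → Nov 30, 1671 (2903 left).
+366 (one year; includes Feb 29, 1672) → Nov 30, 1672 (2537 left).
+365 (one year) → Nov 30, 1673 (2172 left).
+365 (one year) → Nov 30, 1674 (1807 left).
+365 (one year) → Nov 30, 1675 (1442 left).
+366 (one year; includes Feb 29, 1676) → Nov 30, 1676 (1076 left).
+365 (one year) → Nov 30, 1677 (711 left).
+365 (one year) → Nov 30, 1678 (346 left).
Nov has 30 days: +1 → Dec 1, 1678 (345 left).
Dec has 31 days: +31 → Jan 1, 1679 (314 left).
Jan has 31 days: +31 → Feb 1, 1679 (283 left).
Feb has 28 days: +28 → Mar 1, 1679 (255 left).
Mar has 31 days: +31 → Apr 1, 1679 (224 left).
Apr has 30 days: +30 → May 1, 1679 (194 left).
May has 31 days: +31 → Jun 1, 1679 (163 left).
Jun has 30 days: +30 → Jul 1, 1679 (133 left).
Jul has 31 days: +31 → Aug 1, 1679 (102 left).
Aug has 31 days: +31 → Sep 1, 1679 (71 left).
Sep has 30 days: +30 → Oct 1, 1679 (41 left).
Oct has 31 days: +31 → Nov 1, 1679 (10 left).
+10 → Nov 11, 1679.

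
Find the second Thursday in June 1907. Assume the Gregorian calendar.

June 13, 1907

June 1, 1907 is a Saturday.
The first Thursday is therefore June 6 (5 days later).
The second Thursday is 6 + 1×7 = June 13.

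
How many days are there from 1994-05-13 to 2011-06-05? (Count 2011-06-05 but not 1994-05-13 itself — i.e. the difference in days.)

May 13, 1994 → May 13, 1995: 365 days.
May 13, 1995 → May 13, 1996: 366 days (Feb 29, 1996 is in that span).
May 13, 1996 → May 13, 1997: 365 days.
May 13, 1997 → May 13, 1998: 365 days.
May 13, 1998 → May 13, 1999: 365 days.
May 13, 1999 → May 13, 2000: 366 days (Feb 29, 2000 is in that span).
May 13, 2000 → May 13, 2001: 365 days.
May 13, 2001 → May 13, 2002: 365 days.
May 13, 2002 → May 13, 2003: 365 days.
May 13, 2003 → May 13, 2004: 366 days (Feb 29, 2004 is in that span).
May 13, 2004 → May 13, 2005: 365 days.
May 13, 2005 → May 13, 2006: 365 days.
May 13, 2006 → May 13, 2007: 365 days.
May 13, 2007 → May 13, 2008: 366 days (Feb 29, 2008 is in that span).
May 13, 2008 → May 13, 2009: 365 days.
May 13, 2009 → May 13, 2010: 365 days.
May 13, 2010 → Jun 13, 2010: 31 days (May has 31).
Jun 13, 2010 → Jul 13, 2010: 30 days (June has 30).
Jul 13, 2010 → Aug 13, 2010: 31 days (July has 31).
Aug 13, 2010 → Sep 13, 2010: 31 days (August has 31).
Sep 13, 2010 → Oct 13, 2010: 30 days (September has 30).
Oct 13, 2010 → Nov 13, 2010: 31 days (October has 31).
Nov 13, 2010 → Dec 13, 2010: 30 days (November has 30).
Dec 13, 2010 → Jan 13, 2011: 31 days (December has 31).
Jan 13, 2011 → Feb 13, 2011: 31 days (January has 31).
Feb 13, 2011 → Mar 13, 2011: 28 days (February has 28).
Mar 13, 2011 → Apr 13, 2011: 31 days (March has 31).
Apr 13, 2011 → May 13, 2011: 30 days (April has 30).
May 13, 2011 → Jun 5, 2011: 23 days.
Total: 6232 days.

6232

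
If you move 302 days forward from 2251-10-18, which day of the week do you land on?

Sunday

First find the weekday of Oct 18, 2251. Doomsday rule: the anchor day for the 2200s is Friday. For year 51: 51÷12 = 4 r 3, and 3÷4 = 0, so 4+3+0 = 7.
Friday + 7 ≡ Friday — that's 2251's doomsday.
In October the doomsday date is Oct 10.
Oct 18 is 8 days after Oct 10; 8 mod 7 = 1, so Friday + 1 = Saturday.
302 mod 7 = 1, so 302 days after a Saturday is Saturday + 1 = Sunday.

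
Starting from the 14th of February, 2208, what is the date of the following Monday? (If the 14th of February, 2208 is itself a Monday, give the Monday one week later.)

February 15, 2208

Feb 14, 2208 is a Sunday.
From Sunday to the next Monday is 1 day.
Feb 14, 2208 + 1 = Feb 15, 2208.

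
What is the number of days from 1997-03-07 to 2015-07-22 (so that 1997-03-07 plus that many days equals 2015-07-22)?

Mar 7, 1997 → Mar 7, 1998: 365 days.
Mar 7, 1998 → Mar 7, 1999: 365 days.
Mar 7, 1999 → Mar 7, 2000: 366 days (Feb 29, 2000 is in that span).
Mar 7, 2000 → Mar 7, 2001: 365 days.
Mar 7, 2001 → Mar 7, 2002: 365 days.
Mar 7, 2002 → Mar 7, 2003: 365 days.
Mar 7, 2003 → Mar 7, 2004: 366 days (Feb 29, 2004 is in that span).
Mar 7, 2004 → Mar 7, 2005: 365 days.
Mar 7, 2005 → Mar 7, 2006: 365 days.
Mar 7, 2006 → Mar 7, 2007: 365 days.
Mar 7, 2007 → Mar 7, 2008: 366 days (Feb 29, 2008 is in that span).
Mar 7, 2008 → Mar 7, 2009: 365 days.
Mar 7, 2009 → Mar 7, 2010: 365 days.
Mar 7, 2010 → Mar 7, 2011: 365 days.
Mar 7, 2011 → Mar 7, 2012: 366 days (Feb 29, 2012 is in that span).
Mar 7, 2012 → Mar 7, 2013: 365 days.
Mar 7, 2013 → Mar 7, 2014: 365 days.
Mar 7, 2014 → Mar 7, 2015: 365 days.
Mar 7, 2015 → Apr 7, 2015: 31 days (March has 31).
Apr 7, 2015 → May 7, 2015: 30 days (April has 30).
May 7, 2015 → Jun 7, 2015: 31 days (May has 31).
Jun 7, 2015 → Jul 7, 2015: 30 days (June has 30).
Jul 7, 2015 → Jul 22, 2015: 15 days.
Total: 6711 days.

6711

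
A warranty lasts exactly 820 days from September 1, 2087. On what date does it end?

+366 (one year; includes Feb 29, 2088) → Sep 1, 2088 (454 left).
+365 (one year) → Sep 1, 2089 (89 left).
Sep has 30 days: +30 → Oct 1, 2089 (59 left).
Oct has 31 days: +31 → Nov 1, 2089 (28 left).
+28 → Nov 29, 2089.

November 29, 2089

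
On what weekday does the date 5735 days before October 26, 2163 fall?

Monday

Oct 26, 2163 is a Wednesday.
5735 mod 7 = 2, so 5735 days before a Wednesday is Wednesday − 2 = Monday.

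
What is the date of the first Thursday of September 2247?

September 1, 2247 is a Wednesday.
The first Thursday is therefore September 2 (1 days later).

September 2, 2247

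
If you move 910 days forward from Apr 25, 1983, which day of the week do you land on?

First find the weekday of Apr 25, 1983. Doomsday rule: the anchor day for the 1900s is Wednesday. For year 83: 83÷12 = 6 r 11, and 11÷4 = 2, so 6+11+2 = 19.
Wednesday + 19 ≡ Monday — that's 1983's doomsday.
In April the doomsday date is Apr 4.
Apr 25 is 21 days after Apr 4; 21 mod 7 = 0, so Monday + 0 = Monday.
910 mod 7 = 0, so 910 days after a Monday is Monday + 0 = Monday.

Monday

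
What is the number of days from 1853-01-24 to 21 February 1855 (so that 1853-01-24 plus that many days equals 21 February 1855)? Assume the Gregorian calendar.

758

Jan 24, 1853 → Jan 24, 1854: 365 days.
Jan 24, 1854 → Feb 24, 1854: 31 days (January has 31).
Feb 24, 1854 → Mar 24, 1854: 28 days (February has 28).
Mar 24, 1854 → Apr 24, 1854: 31 days (March has 31).
Apr 24, 1854 → May 24, 1854: 30 days (April has 30).
May 24, 1854 → Jun 24, 1854: 31 days (May has 31).
Jun 24, 1854 → Jul 24, 1854: 30 days (June has 30).
Jul 24, 1854 → Aug 24, 1854: 31 days (July has 31).
Aug 24, 1854 → Sep 24, 1854: 31 days (August has 31).
Sep 24, 1854 → Oct 24, 1854: 30 days (September has 30).
Oct 24, 1854 → Nov 24, 1854: 31 days (October has 31).
Nov 24, 1854 → Dec 24, 1854: 30 days (November has 30).
Dec 24, 1854 → Jan 24, 1855: 31 days (December has 31).
Jan 24, 1855 → Feb 21, 1855: 28 days.
Total: 758 days.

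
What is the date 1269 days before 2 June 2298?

−365 (one year) → Jun 2, 2297 (904 left).
−365 (one year) → Jun 2, 2296 (539 left).
−366 (one year; includes Feb 29, 2296) → Jun 2, 2295 (173 left).
−2 → May 31, 2295 (end of May, 31 days; 171 left).
−31 → Apr 30, 2295 (end of Apr, 30 days; 140 left).
−30 → Mar 31, 2295 (end of Mar, 31 days; 110 left).
−31 → Feb 28, 2295 (end of Feb, 28 days; 79 left).
−28 → Jan 31, 2295 (end of Jan, 31 days; 51 left).
−31 → Dec 31, 2294 (end of Dec, 31 days; 20 left).
−20 → Dec 11, 2294.

December 11, 2294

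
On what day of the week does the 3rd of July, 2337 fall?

Saturday

Doomsday rule: the anchor day for the 2300s is Wednesday. For year 37: 37÷12 = 3 r 1, and 1÷4 = 0, so 3+1+0 = 4.
Wednesday + 4 ≡ Sunday — that's 2337's doomsday.
In July the doomsday date is Jul 11.
Jul 3 is 8 days before Jul 11; 8 mod 7 = 1, so Sunday − 1 = Saturday.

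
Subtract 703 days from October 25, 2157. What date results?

November 22, 2155

−365 (one year) → Oct 25, 2156 (338 left).
−25 → Sep 30, 2156 (end of Sep, 30 days; 313 left).
−30 → Aug 31, 2156 (end of Aug, 31 days; 283 left).
−31 → Jul 31, 2156 (end of Jul, 31 days; 252 left).
−31 → Jun 30, 2156 (end of Jun, 30 days; 221 left).
−30 → May 31, 2156 (end of May, 31 days; 191 left).
−31 → Apr 30, 2156 (end of Apr, 30 days; 160 left).
−30 → Mar 31, 2156 (end of Mar, 31 days; 130 left).
−31 → Feb 29, 2156 (end of Feb, 29 days; 99 left).
−29 → Jan 31, 2156 (end of Jan, 31 days; 70 left).
−31 → Dec 31, 2155 (end of Dec, 31 days; 39 left).
−31 → Nov 30, 2155 (end of Nov, 30 days; 8 left).
−8 → Nov 22, 2155.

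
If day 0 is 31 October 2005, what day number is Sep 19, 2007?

688

Oct 31, 2005 → Oct 31, 2006: 365 days.
Oct 31, 2006 → Nov 30, 2006: 30 days (October has 31).
Nov 30, 2006 → Dec 30, 2006: 30 days (November has 30).
Dec 30, 2006 → Jan 30, 2007: 31 days (December has 31).
Jan 30, 2007 → Feb 28, 2007: 29 days (January has 31).
Feb 28, 2007 → Mar 28, 2007: 28 days (February has 28).
Mar 28, 2007 → Apr 28, 2007: 31 days (March has 31).
Apr 28, 2007 → May 28, 2007: 30 days (April has 30).
May 28, 2007 → Jun 28, 2007: 31 days (May has 31).
Jun 28, 2007 → Jul 28, 2007: 30 days (June has 30).
Jul 28, 2007 → Aug 28, 2007: 31 days (July has 31).
Aug 28, 2007 → Sep 19, 2007: 22 days.
Total: 688 days.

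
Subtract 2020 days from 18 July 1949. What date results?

−365 (one year) → Jul 18, 1948 (1655 left).
−366 (one year; includes Feb 29, 1948) → Jul 18, 1947 (1289 left).
−365 (one year) → Jul 18, 1946 (924 left).
−365 (one year) → Jul 18, 1945 (559 left).
−365 (one year) → Jul 18, 1944 (194 left).
−18 → Jun 30, 1944 (end of Jun, 30 days; 176 left).
−30 → May 31, 1944 (end of May, 31 days; 146 left).
−31 → Apr 30, 1944 (end of Apr, 30 days; 115 left).
−30 → Mar 31, 1944 (end of Mar, 31 days; 85 left).
−31 → Feb 29, 1944 (end of Feb, 29 days; 54 left).
−29 → Jan 31, 1944 (end of Jan, 31 days; 25 left).
−25 → Jan 6, 1944.

January 6, 1944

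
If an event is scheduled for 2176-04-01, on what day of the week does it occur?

Doomsday rule: the anchor day for the 2100s is Sunday. For year 76: 76÷12 = 6 r 4, and 4÷4 = 1, so 6+4+1 = 11.
Sunday + 11 ≡ Thursday — that's 2176's doomsday.
In April the doomsday date is Apr 4.
Apr 1 is 3 days before Apr 4; 3 mod 7 = 3, so Thursday − 3 = Monday.

Monday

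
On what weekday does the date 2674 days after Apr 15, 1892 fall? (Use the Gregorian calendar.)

Friday

Apr 15, 1892 is a Friday.
2674 mod 7 = 0, so 2674 days after a Friday is Friday + 0 = Friday.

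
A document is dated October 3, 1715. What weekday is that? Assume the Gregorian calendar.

Doomsday rule: the anchor day for the 1700s is Sunday. For year 15: 15÷12 = 1 r 3, and 3÷4 = 0, so 1+3+0 = 4.
Sunday + 4 ≡ Thursday — that's 1715's doomsday.
In October the doomsday date is Oct 10.
Oct 3 is 7 days before Oct 10; 7 mod 7 = 0, so Thursday − 0 = Thursday.

Thursday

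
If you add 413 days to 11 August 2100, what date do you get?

+365 (one year) → Aug 11, 2101 (48 left).
Aug has 31 days: +21 → Sep 1, 2101 (27 left).
+27 → Sep 28, 2101.

September 28, 2101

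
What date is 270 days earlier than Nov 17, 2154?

−17 → Oct 31, 2154 (end of Oct, 31 days; 253 left).
−31 → Sep 30, 2154 (end of Sep, 30 days; 222 left).
−30 → Aug 31, 2154 (end of Aug, 31 days; 192 left).
−31 → Jul 31, 2154 (end of Jul, 31 days; 161 left).
−31 → Jun 30, 2154 (end of Jun, 30 days; 130 left).
−30 → May 31, 2154 (end of May, 31 days; 100 left).
−31 → Apr 30, 2154 (end of Apr, 30 days; 69 left).
−30 → Mar 31, 2154 (end of Mar, 31 days; 39 left).
−31 → Feb 28, 2154 (end of Feb, 28 days; 8 left).
−8 → Feb 20, 2154.

February 20, 2154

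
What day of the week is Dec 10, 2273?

Wednesday

Doomsday rule: the anchor day for the 2200s is Friday. For year 73: 73÷12 = 6 r 1, and 1÷4 = 0, so 6+1+0 = 7.
Friday + 7 ≡ Friday — that's 2273's doomsday.
In December the doomsday date is Dec 12.
Dec 10 is 2 days before Dec 12; 2 mod 7 = 2, so Friday − 2 = Wednesday.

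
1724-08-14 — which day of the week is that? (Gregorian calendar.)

Doomsday rule: the anchor day for the 1700s is Sunday. For year 24: 24÷12 = 2 r 0, and 0÷4 = 0, so 2+0+0 = 2.
Sunday + 2 ≡ Tuesday — that's 1724's doomsday.
In August the doomsday date is Aug 8.
Aug 14 is 6 days after Aug 8; 6 mod 7 = 6, so Tuesday + 6 = Monday.

Monday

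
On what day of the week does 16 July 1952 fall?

Wednesday

Doomsday rule: the anchor day for the 1900s is Wednesday. For year 52: 52÷12 = 4 r 4, and 4÷4 = 1, so 4+4+1 = 9.
Wednesday + 9 ≡ Friday — that's 1952's doomsday.
In July the doomsday date is Jul 11.
Jul 16 is 5 days after Jul 11; 5 mod 7 = 5, so Friday + 5 = Wednesday.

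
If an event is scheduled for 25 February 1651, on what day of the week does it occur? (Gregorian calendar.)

Doomsday rule: the anchor day for the 1600s is Tuesday. For year 51: 51÷12 = 4 r 3, and 3÷4 = 0, so 4+3+0 = 7.
Tuesday + 7 ≡ Tuesday — that's 1651's doomsday.
In February the doomsday date is Feb 28 (1651 is not a leap year).
Feb 25 is 3 days before Feb 28; 3 mod 7 = 3, so Tuesday − 3 = Saturday.

Saturday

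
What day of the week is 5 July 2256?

Saturday

Doomsday rule: the anchor day for the 2200s is Friday. For year 56: 56÷12 = 4 r 8, and 8÷4 = 2, so 4+8+2 = 14.
Friday + 14 ≡ Friday — that's 2256's doomsday.
In July the doomsday date is Jul 11.
Jul 5 is 6 days before Jul 11; 6 mod 7 = 6, so Friday − 6 = Saturday.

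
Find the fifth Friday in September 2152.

September 29, 2152

September 1, 2152 is a Friday.
The first Friday is therefore September 1 (same day).
The fifth Friday is 1 + 4×7 = September 29.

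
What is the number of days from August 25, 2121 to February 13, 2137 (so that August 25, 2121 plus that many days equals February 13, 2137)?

Aug 25, 2121 → Aug 25, 2122: 365 days.
Aug 25, 2122 → Aug 25, 2123: 365 days.
Aug 25, 2123 → Aug 25, 2124: 366 days (Feb 29, 2124 is in that span).
Aug 25, 2124 → Aug 25, 2125: 365 days.
Aug 25, 2125 → Aug 25, 2126: 365 days.
Aug 25, 2126 → Aug 25, 2127: 365 days.
Aug 25, 2127 → Aug 25, 2128: 366 days (Feb 29, 2128 is in that span).
Aug 25, 2128 → Aug 25, 2129: 365 days.
Aug 25, 2129 → Aug 25, 2130: 365 days.
Aug 25, 2130 → Aug 25, 2131: 365 days.
Aug 25, 2131 → Aug 25, 2132: 366 days (Feb 29, 2132 is in that span).
Aug 25, 2132 → Aug 25, 2133: 365 days.
Aug 25, 2133 → Aug 25, 2134: 365 days.
Aug 25, 2134 → Aug 25, 2135: 365 days.
Aug 25, 2135 → Aug 25, 2136: 366 days (Feb 29, 2136 is in that span).
Aug 25, 2136 → Sep 25, 2136: 31 days (August has 31).
Sep 25, 2136 → Oct 25, 2136: 30 days (September has 30).
Oct 25, 2136 → Nov 25, 2136: 31 days (October has 31).
Nov 25, 2136 → Dec 25, 2136: 30 days (November has 30).
Dec 25, 2136 → Jan 25, 2137: 31 days (December has 31).
Jan 25, 2137 → Feb 13, 2137: 19 days.
Total: 5651 days.

5651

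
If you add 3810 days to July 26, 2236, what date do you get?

December 31, 2246

+365 (one year) → Jul 26, 2237 (3445 left).
+365 (one year) → Jul 26, 2238 (3080 left).
+365 (one year) → Jul 26, 2239 (2715 left).
+366 (one year; includes Feb 29, 2240) → Jul 26, 2240 (2349 left).
+365 (one year) → Jul 26, 2241 (1984 left).
+365 (one year) → Jul 26, 2242 (1619 left).
+365 (one year) → Jul 26, 2243 (1254 left).
+366 (one year; includes Feb 29, 2244) → Jul 26, 2244 (888 left).
+365 (one year) → Jul 26, 2245 (523 left).
+365 (one year) → Jul 26, 2246 (158 left).
Jul has 31 days: +6 → Aug 1, 2246 (152 left).
Aug has 31 days: +31 → Sep 1, 2246 (121 left).
Sep has 30 days: +30 → Oct 1, 2246 (91 left).
Oct has 31 days: +31 → Nov 1, 2246 (60 left).
Nov has 30 days: +30 → Dec 1, 2246 (30 left).
+30 → Dec 31, 2246.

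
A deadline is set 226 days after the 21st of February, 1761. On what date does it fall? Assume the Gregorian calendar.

October 5, 1761

Feb has 28 days: +8 → Mar 1, 1761 (218 left).
Mar has 31 days: +31 → Apr 1, 1761 (187 left).
Apr has 30 days: +30 → May 1, 1761 (157 left).
May has 31 days: +31 → Jun 1, 1761 (126 left).
Jun has 30 days: +30 → Jul 1, 1761 (96 left).
Jul has 31 days: +31 → Aug 1, 1761 (65 left).
Aug has 31 days: +31 → Sep 1, 1761 (34 left).
Sep has 30 days: +30 → Oct 1, 1761 (4 left).
+4 → Oct 5, 1761.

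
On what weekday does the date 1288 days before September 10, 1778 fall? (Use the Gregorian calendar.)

Thursday

First find the weekday of Sep 10, 1778. Doomsday rule: the anchor day for the 1700s is Sunday. For year 78: 78÷12 = 6 r 6, and 6÷4 = 1, so 6+6+1 = 13.
Sunday + 13 ≡ Saturday — that's 1778's doomsday.
In September the doomsday date is Sep 5.
Sep 10 is 5 days after Sep 5; 5 mod 7 = 5, so Saturday + 5 = Thursday.
1288 mod 7 = 0, so 1288 days before a Thursday is Thursday − 0 = Thursday.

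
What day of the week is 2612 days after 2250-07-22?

Tuesday

First find the weekday of Jul 22, 2250. Doomsday rule: the anchor day for the 2200s is Friday. For year 50: 50÷12 = 4 r 2, and 2÷4 = 0, so 4+2+0 = 6.
Friday + 6 ≡ Thursday — that's 2250's doomsday.
In July the doomsday date is Jul 11.
Jul 22 is 11 days after Jul 11; 11 mod 7 = 4, so Thursday + 4 = Monday.
2612 mod 7 = 1, so 2612 days after a Monday is Monday + 1 = Tuesday.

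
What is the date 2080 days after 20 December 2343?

+366 (one year; includes Feb 29, 2344) → Dec 20, 2344 (1714 left).
+365 (one year) → Dec 20, 2345 (1349 left).
+365 (one year) → Dec 20, 2346 (984 left).
+365 (one year) → Dec 20, 2347 (619 left).
+366 (one year; includes Feb 29, 2348) → Dec 20, 2348 (253 left).
Dec has 31 days: +12 → Jan 1, 2349 (241 left).
Jan has 31 days: +31 → Feb 1, 2349 (210 left).
Feb has 28 days: +28 → Mar 1, 2349 (182 left).
Mar has 31 days: +31 → Apr 1, 2349 (151 left).
Apr has 30 days: +30 → May 1, 2349 (121 left).
May has 31 days: +31 → Jun 1, 2349 (90 left).
Jun has 30 days: +30 → Jul 1, 2349 (60 left).
Jul has 31 days: +31 → Aug 1, 2349 (29 left).
+29 → Aug 30, 2349.

August 30, 2349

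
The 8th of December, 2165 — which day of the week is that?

Sunday

Doomsday rule: the anchor day for the 2100s is Sunday. For year 65: 65÷12 = 5 r 5, and 5÷4 = 1, so 5+5+1 = 11.
Sunday + 11 ≡ Thursday — that's 2165's doomsday.
In December the doomsday date is Dec 12.
Dec 8 is 4 days before Dec 12; 4 mod 7 = 4, so Thursday − 4 = Sunday.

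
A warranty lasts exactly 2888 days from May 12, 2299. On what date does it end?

April 9, 2307

+365 (one year) → May 12, 2300 (2523 left).
+365 (one year) → May 12, 2301 (2158 left).
+365 (one year) → May 12, 2302 (1793 left).
+365 (one year) → May 12, 2303 (1428 left).
+366 (one year; includes Feb 29, 2304) → May 12, 2304 (1062 left).
+365 (one year) → May 12, 2305 (697 left).
+365 (one year) → May 12, 2306 (332 left).
May has 31 days: +20 → Jun 1, 2306 (312 left).
Jun has 30 days: +30 → Jul 1, 2306 (282 left).
Jul has 31 days: +31 → Aug 1, 2306 (251 left).
Aug has 31 days: +31 → Sep 1, 2306 (220 left).
Sep has 30 days: +30 → Oct 1, 2306 (190 left).
Oct has 31 days: +31 → Nov 1, 2306 (159 left).
Nov has 30 days: +30 → Dec 1, 2306 (129 left).
Dec has 31 days: +31 → Jan 1, 2307 (98 left).
Jan has 31 days: +31 → Feb 1, 2307 (67 left).
Feb has 28 days: +28 → Mar 1, 2307 (39 left).
Mar has 31 days: +31 → Apr 1, 2307 (8 left).
+8 → Apr 9, 2307.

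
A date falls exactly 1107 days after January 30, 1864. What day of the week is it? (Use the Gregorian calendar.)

Jan 30, 1864 is a Saturday.
1107 mod 7 = 1, so 1107 days after a Saturday is Saturday + 1 = Sunday.

Sunday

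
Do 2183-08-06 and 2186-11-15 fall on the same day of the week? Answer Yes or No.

Yes

From Aug 6, 2183 to Nov 15, 2186 is 1197 days.
1197 mod 7 = 0, so they are the same weekday.
(Aug 6, 2183 is a Wednesday; Nov 15, 2186 is a Wednesday.)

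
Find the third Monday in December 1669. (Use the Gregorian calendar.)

December 16, 1669

December 1, 1669 is a Sunday.
The first Monday is therefore December 2 (1 days later).
The third Monday is 2 + 2×7 = December 16.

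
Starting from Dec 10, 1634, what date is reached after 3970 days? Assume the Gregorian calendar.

October 23, 1645

+365 (one year) → Dec 10, 1635 (3605 left).
+366 (one year; includes Feb 29, 1636) → Dec 10, 1636 (3239 left).
+365 (one year) → Dec 10, 1637 (2874 left).
+365 (one year) → Dec 10, 1638 (2509 left).
+365 (one year) → Dec 10, 1639 (2144 left).
+366 (one year; includes Feb 29, 1640) → Dec 10, 1640 (1778 left).
+365 (one year) → Dec 10, 1641 (1413 left).
+365 (one year) → Dec 10, 1642 (1048 left).
+365 (one year) → Dec 10, 1643 (683 left).
+366 (one year; includes Feb 29, 1644) → Dec 10, 1644 (317 left).
Dec has 31 days: +22 → Jan 1, 1645 (295 left).
Jan has 31 days: +31 → Feb 1, 1645 (264 left).
Feb has 28 days: +28 → Mar 1, 1645 (236 left).
Mar has 31 days: +31 → Apr 1, 1645 (205 left).
Apr has 30 days: +30 → May 1, 1645 (175 left).
May has 31 days: +31 → Jun 1, 1645 (144 left).
Jun has 30 days: +30 → Jul 1, 1645 (114 left).
Jul has 31 days: +31 → Aug 1, 1645 (83 left).
Aug has 31 days: +31 → Sep 1, 1645 (52 left).
Sep has 30 days: +30 → Oct 1, 1645 (22 left).
+22 → Oct 23, 1645.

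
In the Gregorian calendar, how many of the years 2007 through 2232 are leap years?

55

Multiples of 4 in [2007,2232]: 57.
Of those, multiples of 100: 2 (not leap unless ÷400).
Multiples of 400: 0.
Leap years = 57 − 2 + 0 = 55.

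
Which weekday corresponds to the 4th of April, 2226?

Tuesday

Doomsday rule: the anchor day for the 2200s is Friday. For year 26: 26÷12 = 2 r 2, and 2÷4 = 0, so 2+2+0 = 4.
Friday + 4 ≡ Tuesday — that's 2226's doomsday.
In April the doomsday date is Apr 4.
Apr 4 is the doomsday itself: Tuesday.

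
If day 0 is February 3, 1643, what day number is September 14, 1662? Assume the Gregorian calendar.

7163

Feb 3, 1643 → Feb 3, 1644: 365 days.
Feb 3, 1644 → Feb 3, 1645: 366 days (Feb 29, 1644 is in that span).
Feb 3, 1645 → Feb 3, 1646: 365 days.
Feb 3, 1646 → Feb 3, 1647: 365 days.
Feb 3, 1647 → Feb 3, 1648: 365 days.
Feb 3, 1648 → Feb 3, 1649: 366 days (Feb 29, 1648 is in that span).
Feb 3, 1649 → Feb 3, 1650: 365 days.
Feb 3, 1650 → Feb 3, 1651: 365 days.
Feb 3, 1651 → Feb 3, 1652: 365 days.
Feb 3, 1652 → Feb 3, 1653: 366 days (Feb 29, 1652 is in that span).
Feb 3, 1653 → Feb 3, 1654: 365 days.
Feb 3, 1654 → Feb 3, 1655: 365 days.
Feb 3, 1655 → Feb 3, 1656: 365 days.
Feb 3, 1656 → Feb 3, 1657: 366 days (Feb 29, 1656 is in that span).
Feb 3, 1657 → Feb 3, 1658: 365 days.
Feb 3, 1658 → Feb 3, 1659: 365 days.
Feb 3, 1659 → Feb 3, 1660: 365 days.
Feb 3, 1660 → Feb 3, 1661: 366 days (Feb 29, 1660 is in that span).
Feb 3, 1661 → Feb 3, 1662: 365 days.
Feb 3, 1662 → Mar 3, 1662: 28 days (February has 28).
Mar 3, 1662 → Apr 3, 1662: 31 days (March has 31).
Apr 3, 1662 → May 3, 1662: 30 days (April has 30).
May 3, 1662 → Jun 3, 1662: 31 days (May has 31).
Jun 3, 1662 → Jul 3, 1662: 30 days (June has 30).
Jul 3, 1662 → Aug 3, 1662: 31 days (July has 31).
Aug 3, 1662 → Sep 3, 1662: 31 days (August has 31).
Sep 3, 1662 → Sep 14, 1662: 11 days.
Total: 7163 days.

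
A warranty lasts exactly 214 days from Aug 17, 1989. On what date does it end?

Aug has 31 days: +15 → Sep 1, 1989 (199 left).
Sep has 30 days: +30 → Oct 1, 1989 (169 left).
Oct has 31 days: +31 → Nov 1, 1989 (138 left).
Nov has 30 days: +30 → Dec 1, 1989 (108 left).
Dec has 31 days: +31 → Jan 1, 1990 (77 left).
Jan has 31 days: +31 → Feb 1, 1990 (46 left).
Feb has 28 days: +28 → Mar 1, 1990 (18 left).
+18 → Mar 19, 1990.

March 19, 1990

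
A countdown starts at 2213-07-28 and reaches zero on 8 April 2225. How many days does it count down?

4272

Jul 28, 2213 → Jul 28, 2214: 365 days.
Jul 28, 2214 → Jul 28, 2215: 365 days.
Jul 28, 2215 → Jul 28, 2216: 366 days (Feb 29, 2216 is in that span).
Jul 28, 2216 → Jul 28, 2217: 365 days.
Jul 28, 2217 → Jul 28, 2218: 365 days.
Jul 28, 2218 → Jul 28, 2219: 365 days.
Jul 28, 2219 → Jul 28, 2220: 366 days (Feb 29, 2220 is in that span).
Jul 28, 2220 → Jul 28, 2221: 365 days.
Jul 28, 2221 → Jul 28, 2222: 365 days.
Jul 28, 2222 → Jul 28, 2223: 365 days.
Jul 28, 2223 → Jul 28, 2224: 366 days (Feb 29, 2224 is in that span).
Jul 28, 2224 → Aug 28, 2224: 31 days (July has 31).
Aug 28, 2224 → Sep 28, 2224: 31 days (August has 31).
Sep 28, 2224 → Oct 28, 2224: 30 days (September has 30).
Oct 28, 2224 → Nov 28, 2224: 31 days (October has 31).
Nov 28, 2224 → Dec 28, 2224: 30 days (November has 30).
Dec 28, 2224 → Jan 28, 2225: 31 days (December has 31).
Jan 28, 2225 → Feb 28, 2225: 31 days (January has 31).
Feb 28, 2225 → Mar 28, 2225: 28 days (February has 28).
Mar 28, 2225 → Apr 8, 2225: 11 days.
Total: 4272 days.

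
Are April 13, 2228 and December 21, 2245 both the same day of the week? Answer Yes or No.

Yes

From Apr 13, 2228 to Dec 21, 2245 is 6461 days.
6461 mod 7 = 0, so they are the same weekday.
(Apr 13, 2228 is a Sunday; Dec 21, 2245 is a Sunday.)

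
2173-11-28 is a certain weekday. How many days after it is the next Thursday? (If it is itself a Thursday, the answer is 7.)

4

Nov 28, 2173 is a Sunday.
From Sunday to the next Thursday is 4 days.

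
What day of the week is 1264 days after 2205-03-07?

First find the weekday of Mar 7, 2205. Doomsday rule: the anchor day for the 2200s is Friday. For year 05: 5÷12 = 0 r 5, and 5÷4 = 1, so 0+5+1 = 6.
Friday + 6 ≡ Thursday — that's 2205's doomsday.
In March the doomsday date is Mar 14.
Mar 7 is 7 days before Mar 14; 7 mod 7 = 0, so Thursday − 0 = Thursday.
1264 mod 7 = 4, so 1264 days after a Thursday is Thursday + 4 = Monday.

Monday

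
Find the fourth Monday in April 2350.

April 24, 2350

April 1, 2350 is a Saturday.
The first Monday is therefore April 3 (2 days later).
The fourth Monday is 3 + 3×7 = April 24.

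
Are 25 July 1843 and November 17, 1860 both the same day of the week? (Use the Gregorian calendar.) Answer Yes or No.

From Jul 25, 1843 to Nov 17, 1860 is 6325 days.
6325 mod 7 = 4, so they are different weekdays.
(Jul 25, 1843 is a Tuesday; Nov 17, 1860 is a Saturday.)

No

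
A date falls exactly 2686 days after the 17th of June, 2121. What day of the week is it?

Sunday

First find the weekday of Jun 17, 2121. Doomsday rule: the anchor day for the 2100s is Sunday. For year 21: 21÷12 = 1 r 9, and 9÷4 = 2, so 1+9+2 = 12.
Sunday + 12 ≡ Friday — that's 2121's doomsday.
In June the doomsday date is Jun 6.
Jun 17 is 11 days after Jun 6; 11 mod 7 = 4, so Friday + 4 = Tuesday.
2686 mod 7 = 5, so 2686 days after a Tuesday is Tuesday + 5 = Sunday.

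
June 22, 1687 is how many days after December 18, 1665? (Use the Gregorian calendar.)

7856

Dec 18, 1665 → Dec 18, 1666: 365 days.
Dec 18, 1666 → Dec 18, 1667: 365 days.
Dec 18, 1667 → Dec 18, 1668: 366 days (Feb 29, 1668 is in that span).
Dec 18, 1668 → Dec 18, 1669: 365 days.
Dec 18, 1669 → Dec 18, 1670: 365 days.
Dec 18, 1670 → Dec 18, 1671: 365 days.
Dec 18, 1671 → Dec 18, 1672: 366 days (Feb 29, 1672 is in that span).
Dec 18, 1672 → Dec 18, 1673: 365 days.
Dec 18, 1673 → Dec 18, 1674: 365 days.
Dec 18, 1674 → Dec 18, 1675: 365 days.
Dec 18, 1675 → Dec 18, 1676: 366 days (Feb 29, 1676 is in that span).
Dec 18, 1676 → Dec 18, 1677: 365 days.
Dec 18, 1677 → Dec 18, 1678: 365 days.
Dec 18, 1678 → Dec 18, 1679: 365 days.
Dec 18, 1679 → Dec 18, 1680: 366 days (Feb 29, 1680 is in that span).
Dec 18, 1680 → Dec 18, 1681: 365 days.
Dec 18, 1681 → Dec 18, 1682: 365 days.
Dec 18, 1682 → Dec 18, 1683: 365 days.
Dec 18, 1683 → Dec 18, 1684: 366 days (Feb 29, 1684 is in that span).
Dec 18, 1684 → Dec 18, 1685: 365 days.
Dec 18, 1685 → Dec 18, 1686: 365 days.
Dec 18, 1686 → Jan 18, 1687: 31 days (December has 31).
Jan 18, 1687 → Feb 18, 1687: 31 days (January has 31).
Feb 18, 1687 → Mar 18, 1687: 28 days (February has 28).
Mar 18, 1687 → Apr 18, 1687: 31 days (March has 31).
Apr 18, 1687 → May 18, 1687: 30 days (April has 30).
May 18, 1687 → Jun 18, 1687: 31 days (May has 31).
Jun 18, 1687 → Jun 22, 1687: 4 days.
Total: 7856 days.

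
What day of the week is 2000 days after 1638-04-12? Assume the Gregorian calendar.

Apr 12, 1638 is a Monday.
2000 mod 7 = 5, so 2000 days after a Monday is Monday + 5 = Saturday.

Saturday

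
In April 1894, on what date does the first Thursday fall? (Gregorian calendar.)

April 5, 1894

April 1, 1894 is a Sunday.
The first Thursday is therefore April 5 (4 days later).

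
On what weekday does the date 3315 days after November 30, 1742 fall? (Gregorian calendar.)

Tuesday

First find the weekday of Nov 30, 1742. Doomsday rule: the anchor day for the 1700s is Sunday. For year 42: 42÷12 = 3 r 6, and 6÷4 = 1, so 3+6+1 = 10.
Sunday + 10 ≡ Wednesday — that's 1742's doomsday.
In November the doomsday date is Nov 7.
Nov 30 is 23 days after Nov 7; 23 mod 7 = 2, so Wednesday + 2 = Friday.
3315 mod 7 = 4, so 3315 days after a Friday is Friday + 4 = Tuesday.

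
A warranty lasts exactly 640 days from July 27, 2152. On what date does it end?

April 28, 2154

+365 (one year) → Jul 27, 2153 (275 left).
Jul has 31 days: +5 → Aug 1, 2153 (270 left).
Aug has 31 days: +31 → Sep 1, 2153 (239 left).
Sep has 30 days: +30 → Oct 1, 2153 (209 left).
Oct has 31 days: +31 → Nov 1, 2153 (178 left).
Nov has 30 days: +30 → Dec 1, 2153 (148 left).
Dec has 31 days: +31 → Jan 1, 2154 (117 left).
Jan has 31 days: +31 → Feb 1, 2154 (86 left).
Feb has 28 days: +28 → Mar 1, 2154 (58 left).
Mar has 31 days: +31 → Apr 1, 2154 (27 left).
+27 → Apr 28, 2154.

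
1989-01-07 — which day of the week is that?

Saturday

Doomsday rule: the anchor day for the 1900s is Wednesday. For year 89: 89÷12 = 7 r 5, and 5÷4 = 1, so 7+5+1 = 13.
Wednesday + 13 ≡ Tuesday — that's 1989's doomsday.
In January the doomsday date is Jan 3 (1989 is not a leap year).
Jan 7 is 4 days after Jan 3; 4 mod 7 = 4, so Tuesday + 4 = Saturday.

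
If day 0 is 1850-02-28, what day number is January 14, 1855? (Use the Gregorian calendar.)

Feb 28, 1850 → Feb 28, 1851: 365 days.
Feb 28, 1851 → Feb 28, 1852: 365 days.
Feb 28, 1852 → Feb 28, 1853: 366 days (Feb 29, 1852 is in that span).
Feb 28, 1853 → Feb 28, 1854: 365 days.
Feb 28, 1854 → Mar 28, 1854: 28 days (February has 28).
Mar 28, 1854 → Apr 28, 1854: 31 days (March has 31).
Apr 28, 1854 → May 28, 1854: 30 days (April has 30).
May 28, 1854 → Jun 28, 1854: 31 days (May has 31).
Jun 28, 1854 → Jul 28, 1854: 30 days (June has 30).
Jul 28, 1854 → Aug 28, 1854: 31 days (July has 31).
Aug 28, 1854 → Sep 28, 1854: 31 days (August has 31).
Sep 28, 1854 → Oct 28, 1854: 30 days (September has 30).
Oct 28, 1854 → Nov 28, 1854: 31 days (October has 31).
Nov 28, 1854 → Dec 28, 1854: 30 days (November has 30).
Dec 28, 1854 → Jan 14, 1855: 17 days.
Total: 1781 days.

1781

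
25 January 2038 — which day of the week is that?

Doomsday rule: the anchor day for the 2000s is Tuesday. For year 38: 38÷12 = 3 r 2, and 2÷4 = 0, so 3+2+0 = 5.
Tuesday + 5 ≡ Sunday — that's 2038's doomsday.
In January the doomsday date is Jan 3 (2038 is not a leap year).
Jan 25 is 22 days after Jan 3; 22 mod 7 = 1, so Sunday + 1 = Monday.

Monday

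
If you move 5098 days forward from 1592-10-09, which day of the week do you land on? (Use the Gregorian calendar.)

First find the weekday of Oct 9, 1592. Doomsday rule: the anchor day for the 1500s is Wednesday. For year 92: 92÷12 = 7 r 8, and 8÷4 = 2, so 7+8+2 = 17.
Wednesday + 17 ≡ Saturday — that's 1592's doomsday.
In October the doomsday date is Oct 10.
Oct 9 is 1 day before Oct 10; 1 mod 7 = 1, so Saturday − 1 = Friday.
5098 mod 7 = 2, so 5098 days after a Friday is Friday + 2 = Sunday.

Sunday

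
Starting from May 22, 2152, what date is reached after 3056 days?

+365 (one year) → May 22, 2153 (2691 left).
+365 (one year) → May 22, 2154 (2326 left).
+365 (one year) → May 22, 2155 (1961 left).
+366 (one year; includes Feb 29, 2156) → May 22, 2156 (1595 left).
+365 (one year) → May 22, 2157 (1230 left).
+365 (one year) → May 22, 2158 (865 left).
+365 (one year) → May 22, 2159 (500 left).
+366 (one year; includes Feb 29, 2160) → May 22, 2160 (134 left).
May has 31 days: +10 → Jun 1, 2160 (124 left).
Jun has 30 days: +30 → Jul 1, 2160 (94 left).
Jul has 31 days: +31 → Aug 1, 2160 (63 left).
Aug has 31 days: +31 → Sep 1, 2160 (32 left).
Sep has 30 days: +30 → Oct 1, 2160 (2 left).
+2 → Oct 3, 2160.

October 3, 2160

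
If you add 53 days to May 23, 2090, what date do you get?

July 15, 2090

May has 31 days: +9 → Jun 1, 2090 (44 left).
Jun has 30 days: +30 → Jul 1, 2090 (14 left).
+14 → Jul 15, 2090.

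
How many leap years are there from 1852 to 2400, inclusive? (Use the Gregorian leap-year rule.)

134

Multiples of 4 in [1852,2400]: 138.
Of those, multiples of 100: 6 (not leap unless ÷400).
Multiples of 400: 2.
Leap years = 138 − 6 + 2 = 134.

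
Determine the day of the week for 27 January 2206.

Monday

Doomsday rule: the anchor day for the 2200s is Friday. For year 06: 6÷12 = 0 r 6, and 6÷4 = 1, so 0+6+1 = 7.
Friday + 7 ≡ Friday — that's 2206's doomsday.
In January the doomsday date is Jan 3 (2206 is not a leap year).
Jan 27 is 24 days after Jan 3; 24 mod 7 = 3, so Friday + 3 = Monday.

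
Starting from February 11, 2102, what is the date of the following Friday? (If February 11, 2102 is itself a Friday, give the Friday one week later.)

February 17, 2102

Feb 11, 2102 is a Saturday.
From Saturday to the next Friday is 6 days.
Feb 11, 2102 + 6 = Feb 17, 2102.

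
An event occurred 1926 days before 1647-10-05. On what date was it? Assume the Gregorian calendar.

−365 (one year) → Oct 5, 1646 (1561 left).
−365 (one year) → Oct 5, 1645 (1196 left).
−365 (one year) → Oct 5, 1644 (831 left).
−366 (one year; includes Feb 29, 1644) → Oct 5, 1643 (465 left).
−365 (one year) → Oct 5, 1642 (100 left).
−5 → Sep 30, 1642 (end of Sep, 30 days; 95 left).
−30 → Aug 31, 1642 (end of Aug, 31 days; 65 left).
−31 → Jul 31, 1642 (end of Jul, 31 days; 34 left).
−31 → Jun 30, 1642 (end of Jun, 30 days; 3 left).
−3 → Jun 27, 1642.

June 27, 1642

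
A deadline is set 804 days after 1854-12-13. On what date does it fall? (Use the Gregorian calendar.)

+365 (one year) → Dec 13, 1855 (439 left).
+366 (one year; includes Feb 29, 1856) → Dec 13, 1856 (73 left).
Dec has 31 days: +19 → Jan 1, 1857 (54 left).
Jan has 31 days: +31 → Feb 1, 1857 (23 left).
+23 → Feb 24, 1857.

February 24, 1857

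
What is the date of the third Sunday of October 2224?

October 17, 2224

October 1, 2224 is a Friday.
The first Sunday is therefore October 3 (2 days later).
The third Sunday is 3 + 2×7 = October 17.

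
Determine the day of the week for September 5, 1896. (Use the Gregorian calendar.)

January 1, 1896 is a Wednesday.
Jan 1, 1896 → Feb 1, 1896: 31 days (January has 31).
Feb 1, 1896 → Mar 1, 1896: 29 days (February has 29).
Mar 1, 1896 → Apr 1, 1896: 31 days (March has 31).
Apr 1, 1896 → May 1, 1896: 30 days (April has 30).
May 1, 1896 → Jun 1, 1896: 31 days (May has 31).
Jun 1, 1896 → Jul 1, 1896: 30 days (June has 30).
Jul 1, 1896 → Aug 1, 1896: 31 days (July has 31).
Aug 1, 1896 → Sep 1, 1896: 31 days (August has 31).
Sep 1, 1896 → Sep 5, 1896: 4 days.
Total: 248 days.
248 mod 7 = 3, so Wednesday + 3 = Saturday.

Saturday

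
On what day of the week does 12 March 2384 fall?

Monday

Doomsday rule: the anchor day for the 2300s is Wednesday. For year 84: 84÷12 = 7 r 0, and 0÷4 = 0, so 7+0+0 = 7.
Wednesday + 7 ≡ Wednesday — that's 2384's doomsday.
In March the doomsday date is Mar 14.
Mar 12 is 2 days before Mar 14; 2 mod 7 = 2, so Wednesday − 2 = Monday.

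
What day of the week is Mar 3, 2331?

Doomsday rule: the anchor day for the 2300s is Wednesday. For year 31: 31÷12 = 2 r 7, and 7÷4 = 1, so 2+7+1 = 10.
Wednesday + 10 ≡ Saturday — that's 2331's doomsday.
In March the doomsday date is Mar 14.
Mar 3 is 11 days before Mar 14; 11 mod 7 = 4, so Saturday − 4 = Tuesday.

Tuesday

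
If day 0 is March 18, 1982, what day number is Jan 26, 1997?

Mar 18, 1982 → Mar 18, 1983: 365 days.
Mar 18, 1983 → Mar 18, 1984: 366 days (Feb 29, 1984 is in that span).
Mar 18, 1984 → Mar 18, 1985: 365 days.
Mar 18, 1985 → Mar 18, 1986: 365 days.
Mar 18, 1986 → Mar 18, 1987: 365 days.
Mar 18, 1987 → Mar 18, 1988: 366 days (Feb 29, 1988 is in that span).
Mar 18, 1988 → Mar 18, 1989: 365 days.
Mar 18, 1989 → Mar 18, 1990: 365 days.
Mar 18, 1990 → Mar 18, 1991: 365 days.
Mar 18, 1991 → Mar 18, 1992: 366 days (Feb 29, 1992 is in that span).
Mar 18, 1992 → Mar 18, 1993: 365 days.
Mar 18, 1993 → Mar 18, 1994: 365 days.
Mar 18, 1994 → Mar 18, 1995: 365 days.
Mar 18, 1995 → Mar 18, 1996: 366 days (Feb 29, 1996 is in that span).
Mar 18, 1996 → Apr 18, 1996: 31 days (March has 31).
Apr 18, 1996 → May 18, 1996: 30 days (April has 30).
May 18, 1996 → Jun 18, 1996: 31 days (May has 31).
Jun 18, 1996 → Jul 18, 1996: 30 days (June has 30).
Jul 18, 1996 → Aug 18, 1996: 31 days (July has 31).
Aug 18, 1996 → Sep 18, 1996: 31 days (August has 31).
Sep 18, 1996 → Oct 18, 1996: 30 days (September has 30).
Oct 18, 1996 → Nov 18, 1996: 31 days (October has 31).
Nov 18, 1996 → Dec 18, 1996: 30 days (November has 30).
Dec 18, 1996 → Jan 18, 1997: 31 days (December has 31).
Jan 18, 1997 → Jan 26, 1997: 8 days.
Total: 5428 days.

5428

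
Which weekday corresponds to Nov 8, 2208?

Doomsday rule: the anchor day for the 2200s is Friday. For year 08: 8÷12 = 0 r 8, and 8÷4 = 2, so 0+8+2 = 10.
Friday + 10 ≡ Monday — that's 2208's doomsday.
In November the doomsday date is Nov 7.
Nov 8 is 1 day after Nov 7; 1 mod 7 = 1, so Monday + 1 = Tuesday.

Tuesday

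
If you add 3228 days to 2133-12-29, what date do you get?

October 31, 2142

+365 (one year) → Dec 29, 2134 (2863 left).
+365 (one year) → Dec 29, 2135 (2498 left).
+366 (one year; includes Feb 29, 2136) → Dec 29, 2136 (2132 left).
+365 (one year) → Dec 29, 2137 (1767 left).
+365 (one year) → Dec 29, 2138 (1402 left).
+365 (one year) → Dec 29, 2139 (1037 left).
+366 (one year; includes Feb 29, 2140) → Dec 29, 2140 (671 left).
+365 (one year) → Dec 29, 2141 (306 left).
Dec has 31 days: +3 → Jan 1, 2142 (303 left).
Jan has 31 days: +31 → Feb 1, 2142 (272 left).
Feb has 28 days: +28 → Mar 1, 2142 (244 left).
Mar has 31 days: +31 → Apr 1, 2142 (213 left).
Apr has 30 days: +30 → May 1, 2142 (183 left).
May has 31 days: +31 → Jun 1, 2142 (152 left).
Jun has 30 days: +30 → Jul 1, 2142 (122 left).
Jul has 31 days: +31 → Aug 1, 2142 (91 left).
Aug has 31 days: +31 → Sep 1, 2142 (60 left).
Sep has 30 days: +30 → Oct 1, 2142 (30 left).
+30 → Oct 31, 2142.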